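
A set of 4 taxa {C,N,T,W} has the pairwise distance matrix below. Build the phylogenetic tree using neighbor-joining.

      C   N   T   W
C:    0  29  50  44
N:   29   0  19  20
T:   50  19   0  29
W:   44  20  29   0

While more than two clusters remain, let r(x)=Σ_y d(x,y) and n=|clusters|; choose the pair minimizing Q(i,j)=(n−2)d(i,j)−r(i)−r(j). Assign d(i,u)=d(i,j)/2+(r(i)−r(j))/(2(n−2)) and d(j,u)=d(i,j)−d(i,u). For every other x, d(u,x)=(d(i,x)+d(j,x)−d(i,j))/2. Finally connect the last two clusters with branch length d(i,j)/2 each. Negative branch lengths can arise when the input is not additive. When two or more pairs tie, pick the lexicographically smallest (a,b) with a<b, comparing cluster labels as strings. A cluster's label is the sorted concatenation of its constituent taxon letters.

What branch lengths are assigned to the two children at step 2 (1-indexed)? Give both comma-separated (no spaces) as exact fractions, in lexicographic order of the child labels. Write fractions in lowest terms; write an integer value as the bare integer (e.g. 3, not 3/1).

step 1: merge (C,N) at d=29, Q=-133; branch lengths C→113/4, N→3/4; new cluster CN
  updated: d(CN,T)=20, d(CN,W)=35/2
step 2: merge (CN,T) at d=20, Q=-133/2; branch lengths CN→17/4, T→63/4; new cluster CNT
  updated: d(CNT,W)=53/4
step 3: merge (CNT,W) at d=53/4; branch lengths CNT→53/8, W→53/8; new cluster CNTW
final tree: (((C:113/4,N:3/4):17/4,T:63/4):53/8,W:53/8)
total length: 249/4

17/4,63/4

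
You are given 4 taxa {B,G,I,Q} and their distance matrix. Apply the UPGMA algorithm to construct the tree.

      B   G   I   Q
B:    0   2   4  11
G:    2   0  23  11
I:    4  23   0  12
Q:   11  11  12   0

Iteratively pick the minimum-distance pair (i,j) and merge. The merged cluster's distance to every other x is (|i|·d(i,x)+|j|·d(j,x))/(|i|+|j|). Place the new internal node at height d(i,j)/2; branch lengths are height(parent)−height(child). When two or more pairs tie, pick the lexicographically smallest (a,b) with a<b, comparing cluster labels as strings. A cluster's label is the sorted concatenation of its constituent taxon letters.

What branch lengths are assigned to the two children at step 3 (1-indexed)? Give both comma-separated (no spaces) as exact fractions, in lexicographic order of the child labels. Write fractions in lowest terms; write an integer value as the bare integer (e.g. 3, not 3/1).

1. join B+G (d=2) ⇒ BG; edges |B|=1, |G|=1
  updated: d(BG,I)=27/2, d(BG,Q)=11
2. join BG+Q (d=11) ⇒ BGQ; edges |BG|=9/2, |Q|=11/2
  updated: d(BGQ,I)=13
3. join BGQ+I (d=13) ⇒ BGIQ; edges |BGQ|=1, |I|=13/2
final tree: (((B:1,G:1):9/2,Q:11/2):1,I:13/2)
total length: 39/2

1,13/2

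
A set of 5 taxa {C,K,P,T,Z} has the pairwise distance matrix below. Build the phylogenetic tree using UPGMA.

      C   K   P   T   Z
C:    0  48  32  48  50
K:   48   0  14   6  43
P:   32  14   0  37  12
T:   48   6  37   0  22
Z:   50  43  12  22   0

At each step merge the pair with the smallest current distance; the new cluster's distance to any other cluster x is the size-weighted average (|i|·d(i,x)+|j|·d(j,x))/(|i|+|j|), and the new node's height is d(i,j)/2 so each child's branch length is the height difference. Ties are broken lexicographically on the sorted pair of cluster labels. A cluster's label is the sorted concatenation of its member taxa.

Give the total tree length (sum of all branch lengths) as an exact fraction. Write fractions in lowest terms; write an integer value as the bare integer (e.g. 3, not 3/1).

68

1. join K+T (d=6) ⇒ KT; edges |K|=3, |T|=3
  updated: d(C,KT)=48, d(KT,P)=51/2, d(KT,Z)=65/2
2. join P+Z (d=12) ⇒ PZ; edges |P|=6, |Z|=6
  updated: d(C,PZ)=41, d(KT,PZ)=29
3. join KT+PZ (d=29) ⇒ KPTZ; edges |KT|=23/2, |PZ|=17/2
  updated: d(C,KPTZ)=89/2
4. join C+KPTZ (d=89/2) ⇒ CKPTZ; edges |C|=89/4, |KPTZ|=31/4
final tree: (C:89/4,((K:3,T:3):23/2,(P:6,Z:6):17/2):31/4)
total length: 68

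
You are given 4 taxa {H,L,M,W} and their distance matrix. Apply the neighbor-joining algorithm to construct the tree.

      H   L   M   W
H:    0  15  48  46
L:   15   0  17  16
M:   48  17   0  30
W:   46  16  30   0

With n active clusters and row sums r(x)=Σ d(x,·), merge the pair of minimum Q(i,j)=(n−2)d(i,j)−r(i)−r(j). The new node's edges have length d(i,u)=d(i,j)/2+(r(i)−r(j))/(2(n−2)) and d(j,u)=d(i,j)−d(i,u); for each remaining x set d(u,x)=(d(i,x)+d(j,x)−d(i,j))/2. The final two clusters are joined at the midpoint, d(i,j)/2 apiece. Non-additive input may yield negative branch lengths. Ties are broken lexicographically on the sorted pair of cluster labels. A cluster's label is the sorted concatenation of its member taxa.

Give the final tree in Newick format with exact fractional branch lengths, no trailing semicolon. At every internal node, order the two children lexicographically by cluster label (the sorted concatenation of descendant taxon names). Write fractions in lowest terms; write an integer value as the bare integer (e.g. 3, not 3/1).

(((H:91/4,L:-31/4):37/4,M:63/4):57/8,W:57/8)

iteration 1: select H,L (d=15, Q=-127); attach at lengths (91/4, -31/4); label the merged cluster HL
  updated: d(HL,M)=25, d(HL,W)=47/2
iteration 2: select HL,M (d=25, Q=-157/2); attach at lengths (37/4, 63/4); label the merged cluster HLM
  updated: d(HLM,W)=57/4
iteration 3: select HLM,W (d=57/4); attach at lengths (57/8, 57/8); label the merged cluster HLMW
final tree: (((H:91/4,L:-31/4):37/4,M:63/4):57/8,W:57/8)
total length: 217/4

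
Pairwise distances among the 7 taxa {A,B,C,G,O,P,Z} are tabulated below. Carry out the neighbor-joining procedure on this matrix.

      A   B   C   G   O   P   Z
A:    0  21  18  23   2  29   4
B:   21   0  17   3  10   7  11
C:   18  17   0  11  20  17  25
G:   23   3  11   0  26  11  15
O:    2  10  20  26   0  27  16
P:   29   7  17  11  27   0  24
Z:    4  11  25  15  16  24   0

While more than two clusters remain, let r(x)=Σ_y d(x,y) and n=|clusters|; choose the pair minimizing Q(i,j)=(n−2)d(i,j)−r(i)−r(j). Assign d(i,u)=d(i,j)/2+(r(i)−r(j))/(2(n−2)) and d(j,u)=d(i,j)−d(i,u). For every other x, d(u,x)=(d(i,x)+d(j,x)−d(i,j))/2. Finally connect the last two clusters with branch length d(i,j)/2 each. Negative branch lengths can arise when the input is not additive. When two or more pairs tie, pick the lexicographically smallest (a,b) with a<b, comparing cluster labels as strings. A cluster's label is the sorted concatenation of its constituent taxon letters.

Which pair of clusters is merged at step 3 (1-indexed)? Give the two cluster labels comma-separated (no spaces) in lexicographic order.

AOZ,C

1. join A+O (d=2, Q=-188) ⇒ AO; edges |A|=3/5, |O|=7/5
  updated: d(AO,B)=29/2, d(AO,C)=18, d(AO,G)=47/2, d(AO,P)=27, d(AO,Z)=9
2. join AO+Z (d=9, Q=-140) ⇒ AOZ; edges |AO|=11/2, |Z|=7/2
  updated: d(AOZ,B)=33/4, d(AOZ,C)=17, d(AOZ,G)=59/4, d(AOZ,P)=21
3. join AOZ+C (d=17, Q=-72) ⇒ ACOZ; edges |AOZ|=25/3, |C|=26/3
  updated: d(ACOZ,B)=33/8, d(ACOZ,G)=35/8, d(ACOZ,P)=21/2
4. join ACOZ+G (d=35/8, Q=-229/8) ⇒ ACGOZ; edges |ACOZ|=75/32, |G|=65/32
  updated: d(ACGOZ,B)=11/8, d(ACGOZ,P)=137/16
5. join ACGOZ+B (d=11/8, Q=-271/16) ⇒ ABCGOZ; edges |ACGOZ|=47/32, |B|=-3/32
  updated: d(ABCGOZ,P)=227/32
6. join ABCGOZ+P (d=227/32) ⇒ ABCGOPZ; edges |ABCGOZ|=227/64, |P|=227/64
final tree: ((((((A:3/5,O:7/5):11/2,Z:7/2):25/3,C:26/3):75/32,G:65/32):47/32,B:-3/32):227/64,P:227/64)
total length: 1307/32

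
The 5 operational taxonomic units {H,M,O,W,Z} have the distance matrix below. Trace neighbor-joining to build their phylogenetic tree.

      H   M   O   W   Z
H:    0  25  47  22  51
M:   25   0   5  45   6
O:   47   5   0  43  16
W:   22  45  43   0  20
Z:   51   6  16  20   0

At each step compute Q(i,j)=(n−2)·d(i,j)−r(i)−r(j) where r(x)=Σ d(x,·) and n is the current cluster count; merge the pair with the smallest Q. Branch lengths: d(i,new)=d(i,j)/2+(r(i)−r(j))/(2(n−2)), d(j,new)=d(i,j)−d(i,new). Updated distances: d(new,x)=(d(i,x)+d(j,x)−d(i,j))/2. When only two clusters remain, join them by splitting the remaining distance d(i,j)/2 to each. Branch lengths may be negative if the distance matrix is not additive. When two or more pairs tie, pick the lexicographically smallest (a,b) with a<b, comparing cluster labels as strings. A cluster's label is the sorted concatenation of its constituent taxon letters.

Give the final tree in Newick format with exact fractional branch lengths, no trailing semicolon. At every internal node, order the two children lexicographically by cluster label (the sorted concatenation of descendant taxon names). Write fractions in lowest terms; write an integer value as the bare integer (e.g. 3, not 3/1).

1. join H+W (d=22, Q=-209) ⇒ HW; edges |H|=27/2, |W|=17/2
  updated: d(HW,M)=24, d(HW,O)=34, d(HW,Z)=49/2
2. join HW+Z (d=49/2, Q=-80) ⇒ HWZ; edges |HW|=85/4, |Z|=13/4
  updated: d(HWZ,M)=11/4, d(HWZ,O)=51/4
3. join HWZ+M (d=11/4, Q=-41/2) ⇒ HMWZ; edges |HWZ|=21/4, |M|=-5/2
  updated: d(HMWZ,O)=15/2
4. join HMWZ+O (d=15/2) ⇒ HMOWZ; edges |HMWZ|=15/4, |O|=15/4
final tree: ((((H:27/2,W:17/2):85/4,Z:13/4):21/4,M:-5/2):15/4,O:15/4)
total length: 227/4

((((H:27/2,W:17/2):85/4,Z:13/4):21/4,M:-5/2):15/4,O:15/4)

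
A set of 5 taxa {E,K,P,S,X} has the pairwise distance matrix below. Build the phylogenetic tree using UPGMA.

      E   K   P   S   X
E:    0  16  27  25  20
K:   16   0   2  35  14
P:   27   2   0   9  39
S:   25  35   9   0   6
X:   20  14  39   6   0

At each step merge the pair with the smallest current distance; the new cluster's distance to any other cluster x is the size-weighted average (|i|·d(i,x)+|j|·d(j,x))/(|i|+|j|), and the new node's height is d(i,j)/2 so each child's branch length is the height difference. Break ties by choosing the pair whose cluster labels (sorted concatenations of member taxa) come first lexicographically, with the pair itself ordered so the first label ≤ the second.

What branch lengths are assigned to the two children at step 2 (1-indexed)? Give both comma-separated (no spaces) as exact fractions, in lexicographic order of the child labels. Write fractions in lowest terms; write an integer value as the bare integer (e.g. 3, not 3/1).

3,3

iteration 1: select K,P (d=2); attach at lengths (1, 1); label the merged cluster KP
  updated: d(E,KP)=43/2, d(KP,S)=22, d(KP,X)=53/2
iteration 2: select S,X (d=6); attach at lengths (3, 3); label the merged cluster SX
  updated: d(E,SX)=45/2, d(KP,SX)=97/4
iteration 3: select E,KP (d=43/2); attach at lengths (43/4, 39/4); label the merged cluster EKP
  updated: d(EKP,SX)=71/3
iteration 4: select EKP,SX (d=71/3); attach at lengths (13/12, 53/6); label the merged cluster EKPSX
final tree: ((E:43/4,(K:1,P:1):39/4):13/12,(S:3,X:3):53/6)
total length: 461/12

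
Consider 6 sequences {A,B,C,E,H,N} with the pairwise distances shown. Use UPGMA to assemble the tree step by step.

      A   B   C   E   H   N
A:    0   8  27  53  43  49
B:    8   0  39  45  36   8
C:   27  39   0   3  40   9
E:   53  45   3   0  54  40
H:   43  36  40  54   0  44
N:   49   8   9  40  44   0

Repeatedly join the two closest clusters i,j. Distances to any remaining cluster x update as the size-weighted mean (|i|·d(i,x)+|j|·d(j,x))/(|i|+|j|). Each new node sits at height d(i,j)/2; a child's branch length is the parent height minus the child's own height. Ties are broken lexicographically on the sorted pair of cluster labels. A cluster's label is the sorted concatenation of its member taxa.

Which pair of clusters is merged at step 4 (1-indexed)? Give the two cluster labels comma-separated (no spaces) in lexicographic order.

AB,CEN

iteration 1: select C,E (d=3); attach at lengths (3/2, 3/2); label the merged cluster CE
  updated: d(A,CE)=40, d(B,CE)=42, d(CE,H)=47, d(CE,N)=49/2
iteration 2: select A,B (d=8); attach at lengths (4, 4); label the merged cluster AB
  updated: d(AB,CE)=41, d(AB,H)=79/2, d(AB,N)=57/2
iteration 3: select CE,N (d=49/2); attach at lengths (43/4, 49/4); label the merged cluster CEN
  updated: d(AB,CEN)=221/6, d(CEN,H)=46
iteration 4: select AB,CEN (d=221/6); attach at lengths (173/12, 37/6); label the merged cluster ABCEN
  updated: d(ABCEN,H)=217/5
iteration 5: select ABCEN,H (d=217/5); attach at lengths (197/60, 217/10); label the merged cluster ABCEHN
final tree: (((A:4,B:4):173/12,((C:3/2,E:3/2):43/4,N:49/4):37/6):197/60,H:217/10)
total length: 2387/30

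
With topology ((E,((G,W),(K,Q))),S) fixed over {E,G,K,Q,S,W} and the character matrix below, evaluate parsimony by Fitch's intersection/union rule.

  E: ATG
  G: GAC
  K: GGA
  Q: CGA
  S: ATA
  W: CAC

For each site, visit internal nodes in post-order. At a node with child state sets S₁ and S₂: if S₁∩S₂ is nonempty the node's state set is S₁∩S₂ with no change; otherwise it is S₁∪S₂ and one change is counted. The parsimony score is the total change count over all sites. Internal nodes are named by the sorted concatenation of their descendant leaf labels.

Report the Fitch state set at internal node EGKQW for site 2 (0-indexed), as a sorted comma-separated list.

A,C,G

GW@0: {G} ∪ {C} = {C,G} (union, +1)
KQ@0: {G} ∪ {C} = {C,G} (union, +1)
GKQW@0: {C,G} ∩ {C,G} = {C,G} (intersection, +0)
EGKQW@0: {A} ∪ {C,G} = {A,C,G} (union, +1)
EGKQSW@0: {A,C,G} ∩ {A} = {A} (intersection, +0)
GW@1: {A} ∩ {A} = {A} (intersection, +0)
KQ@1: {G} ∩ {G} = {G} (intersection, +0)
GKQW@1: {A} ∪ {G} = {A,G} (union, +1)
EGKQW@1: {T} ∪ {A,G} = {A,G,T} (union, +1)
EGKQSW@1: {A,G,T} ∩ {T} = {T} (intersection, +0)
GW@2: {C} ∩ {C} = {C} (intersection, +0)
KQ@2: {A} ∩ {A} = {A} (intersection, +0)
GKQW@2: {C} ∪ {A} = {A,C} (union, +1)
EGKQW@2: {G} ∪ {A,C} = {A,C,G} (union, +1)
EGKQSW@2: {A,C,G} ∩ {A} = {A} (intersection, +0)
per-site changes: [3, 2, 2]; total = 7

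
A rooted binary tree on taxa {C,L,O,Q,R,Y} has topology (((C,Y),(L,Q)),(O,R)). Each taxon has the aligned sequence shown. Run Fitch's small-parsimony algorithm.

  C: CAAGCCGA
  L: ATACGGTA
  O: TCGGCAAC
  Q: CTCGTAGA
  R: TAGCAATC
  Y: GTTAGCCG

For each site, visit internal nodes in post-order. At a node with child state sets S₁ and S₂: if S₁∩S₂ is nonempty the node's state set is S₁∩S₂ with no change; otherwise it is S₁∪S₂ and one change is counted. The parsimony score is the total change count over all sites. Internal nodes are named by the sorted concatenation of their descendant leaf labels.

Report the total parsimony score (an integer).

24

[col 0] CY: children C:{C}, Y:{G} ∪→ {C,G}; cost 1
[col 0] LQ: children L:{A}, Q:{C} ∪→ {A,C}; cost 1
[col 0] CLQY: children CY:{C,G}, LQ:{A,C} ∩→ {C}; cost 0
[col 0] OR: children O:{T}, R:{T} ∩→ {T}; cost 0
[col 0] CLOQRY: children CLQY:{C}, OR:{T} ∪→ {C,T}; cost 1
[col 1] CY: children C:{A}, Y:{T} ∪→ {A,T}; cost 1
[col 1] LQ: children L:{T}, Q:{T} ∩→ {T}; cost 0
[col 1] CLQY: children CY:{A,T}, LQ:{T} ∩→ {T}; cost 0
[col 1] OR: children O:{C}, R:{A} ∪→ {A,C}; cost 1
[col 1] CLOQRY: children CLQY:{T}, OR:{A,C} ∪→ {A,C,T}; cost 1
[col 2] CY: children C:{A}, Y:{T} ∪→ {A,T}; cost 1
[col 2] LQ: children L:{A}, Q:{C} ∪→ {A,C}; cost 1
[col 2] CLQY: children CY:{A,T}, LQ:{A,C} ∩→ {A}; cost 0
[col 2] OR: children O:{G}, R:{G} ∩→ {G}; cost 0
[col 2] CLOQRY: children CLQY:{A}, OR:{G} ∪→ {A,G}; cost 1
[col 3] CY: children C:{G}, Y:{A} ∪→ {A,G}; cost 1
[col 3] LQ: children L:{C}, Q:{G} ∪→ {C,G}; cost 1
[col 3] CLQY: children CY:{A,G}, LQ:{C,G} ∩→ {G}; cost 0
[col 3] OR: children O:{G}, R:{C} ∪→ {C,G}; cost 1
[col 3] CLOQRY: children CLQY:{G}, OR:{C,G} ∩→ {G}; cost 0
[col 4] CY: children C:{C}, Y:{G} ∪→ {C,G}; cost 1
[col 4] LQ: children L:{G}, Q:{T} ∪→ {G,T}; cost 1
[col 4] CLQY: children CY:{C,G}, LQ:{G,T} ∩→ {G}; cost 0
[col 4] OR: children O:{C}, R:{A} ∪→ {A,C}; cost 1
[col 4] CLOQRY: children CLQY:{G}, OR:{A,C} ∪→ {A,C,G}; cost 1
[col 5] CY: children C:{C}, Y:{C} ∩→ {C}; cost 0
[col 5] LQ: children L:{G}, Q:{A} ∪→ {A,G}; cost 1
[col 5] CLQY: children CY:{C}, LQ:{A,G} ∪→ {A,C,G}; cost 1
[col 5] OR: children O:{A}, R:{A} ∩→ {A}; cost 0
[col 5] CLOQRY: children CLQY:{A,C,G}, OR:{A} ∩→ {A}; cost 0
[col 6] CY: children C:{G}, Y:{C} ∪→ {C,G}; cost 1
[col 6] LQ: children L:{T}, Q:{G} ∪→ {G,T}; cost 1
[col 6] CLQY: children CY:{C,G}, LQ:{G,T} ∩→ {G}; cost 0
[col 6] OR: children O:{A}, R:{T} ∪→ {A,T}; cost 1
[col 6] CLOQRY: children CLQY:{G}, OR:{A,T} ∪→ {A,G,T}; cost 1
[col 7] CY: children C:{A}, Y:{G} ∪→ {A,G}; cost 1
[col 7] LQ: children L:{A}, Q:{A} ∩→ {A}; cost 0
[col 7] CLQY: children CY:{A,G}, LQ:{A} ∩→ {A}; cost 0
[col 7] OR: children O:{C}, R:{C} ∩→ {C}; cost 0
[col 7] CLOQRY: children CLQY:{A}, OR:{C} ∪→ {A,C}; cost 1
per-site changes: [3, 3, 3, 3, 4, 2, 4, 2]; total = 24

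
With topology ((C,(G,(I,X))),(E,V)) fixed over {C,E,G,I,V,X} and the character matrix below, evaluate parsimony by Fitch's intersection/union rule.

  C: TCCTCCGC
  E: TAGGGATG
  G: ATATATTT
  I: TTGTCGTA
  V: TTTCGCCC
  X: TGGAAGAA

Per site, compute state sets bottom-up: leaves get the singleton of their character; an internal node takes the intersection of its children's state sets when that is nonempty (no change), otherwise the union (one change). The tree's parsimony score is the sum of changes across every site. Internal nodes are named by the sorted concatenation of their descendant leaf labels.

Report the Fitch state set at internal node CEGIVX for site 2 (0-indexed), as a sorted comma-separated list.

G

IX@0: {T} ∩ {T} = {T} (intersection, +0)
GIX@0: {A} ∪ {T} = {A,T} (union, +1)
CGIX@0: {T} ∩ {A,T} = {T} (intersection, +0)
EV@0: {T} ∩ {T} = {T} (intersection, +0)
CEGIVX@0: {T} ∩ {T} = {T} (intersection, +0)
IX@1: {T} ∪ {G} = {G,T} (union, +1)
GIX@1: {T} ∩ {G,T} = {T} (intersection, +0)
CGIX@1: {C} ∪ {T} = {C,T} (union, +1)
EV@1: {A} ∪ {T} = {A,T} (union, +1)
CEGIVX@1: {C,T} ∩ {A,T} = {T} (intersection, +0)
IX@2: {G} ∩ {G} = {G} (intersection, +0)
GIX@2: {A} ∪ {G} = {A,G} (union, +1)
CGIX@2: {C} ∪ {A,G} = {A,C,G} (union, +1)
EV@2: {G} ∪ {T} = {G,T} (union, +1)
CEGIVX@2: {A,C,G} ∩ {G,T} = {G} (intersection, +0)
IX@3: {T} ∪ {A} = {A,T} (union, +1)
GIX@3: {T} ∩ {A,T} = {T} (intersection, +0)
CGIX@3: {T} ∩ {T} = {T} (intersection, +0)
EV@3: {G} ∪ {C} = {C,G} (union, +1)
CEGIVX@3: {T} ∪ {C,G} = {C,G,T} (union, +1)
IX@4: {C} ∪ {A} = {A,C} (union, +1)
GIX@4: {A} ∩ {A,C} = {A} (intersection, +0)
CGIX@4: {C} ∪ {A} = {A,C} (union, +1)
EV@4: {G} ∩ {G} = {G} (intersection, +0)
CEGIVX@4: {A,C} ∪ {G} = {A,C,G} (union, +1)
IX@5: {G} ∩ {G} = {G} (intersection, +0)
GIX@5: {T} ∪ {G} = {G,T} (union, +1)
CGIX@5: {C} ∪ {G,T} = {C,G,T} (union, +1)
EV@5: {A} ∪ {C} = {A,C} (union, +1)
CEGIVX@5: {C,G,T} ∩ {A,C} = {C} (intersection, +0)
IX@6: {T} ∪ {A} = {A,T} (union, +1)
GIX@6: {T} ∩ {A,T} = {T} (intersection, +0)
CGIX@6: {G} ∪ {T} = {G,T} (union, +1)
EV@6: {T} ∪ {C} = {C,T} (union, +1)
CEGIVX@6: {G,T} ∩ {C,T} = {T} (intersection, +0)
IX@7: {A} ∩ {A} = {A} (intersection, +0)
GIX@7: {T} ∪ {A} = {A,T} (union, +1)
CGIX@7: {C} ∪ {A,T} = {A,C,T} (union, +1)
EV@7: {G} ∪ {C} = {C,G} (union, +1)
CEGIVX@7: {A,C,T} ∩ {C,G} = {C} (intersection, +0)
per-site changes: [1, 3, 3, 3, 3, 3, 3, 3]; total = 22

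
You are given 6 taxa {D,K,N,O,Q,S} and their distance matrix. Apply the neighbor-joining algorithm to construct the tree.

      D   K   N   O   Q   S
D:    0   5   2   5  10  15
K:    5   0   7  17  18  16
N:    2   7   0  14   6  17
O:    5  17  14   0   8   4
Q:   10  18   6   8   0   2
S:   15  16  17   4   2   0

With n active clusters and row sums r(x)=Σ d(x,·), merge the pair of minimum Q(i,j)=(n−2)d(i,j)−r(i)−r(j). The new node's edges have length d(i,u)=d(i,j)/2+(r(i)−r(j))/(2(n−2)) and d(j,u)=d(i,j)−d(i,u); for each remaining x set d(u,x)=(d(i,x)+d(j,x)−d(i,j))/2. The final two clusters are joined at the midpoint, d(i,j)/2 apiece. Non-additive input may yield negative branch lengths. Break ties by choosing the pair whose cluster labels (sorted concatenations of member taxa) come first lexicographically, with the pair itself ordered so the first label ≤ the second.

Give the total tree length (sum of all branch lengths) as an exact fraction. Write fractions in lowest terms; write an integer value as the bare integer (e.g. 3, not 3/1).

iteration 1: select Q,S (d=2, Q=-90); attach at lengths (-1/4, 9/4); label the merged cluster QS
  updated: d(D,QS)=23/2, d(K,QS)=16, d(N,QS)=21/2, d(O,QS)=5
iteration 2: select O,QS (d=5, Q=-69); attach at lengths (13/6, 17/6); label the merged cluster OQS
  updated: d(D,OQS)=23/4, d(K,OQS)=14, d(N,OQS)=39/4
iteration 3: select D,OQS (d=23/4, Q=-123/4); attach at lengths (-21/16, 113/16); label the merged cluster DOQS
  updated: d(DOQS,K)=53/8, d(DOQS,N)=3
iteration 4: select DOQS,K (d=53/8, Q=-133/8); attach at lengths (21/16, 85/16); label the merged cluster DKOQS
  updated: d(DKOQS,N)=27/16
iteration 5: select DKOQS,N (d=27/16); attach at lengths (27/32, 27/32); label the merged cluster DKNOQS
final tree: (((D:-21/16,(O:13/6,(Q:-1/4,S:9/4):17/6):113/16):21/16,K:85/16):27/32,N:27/32)
total length: 337/16

337/16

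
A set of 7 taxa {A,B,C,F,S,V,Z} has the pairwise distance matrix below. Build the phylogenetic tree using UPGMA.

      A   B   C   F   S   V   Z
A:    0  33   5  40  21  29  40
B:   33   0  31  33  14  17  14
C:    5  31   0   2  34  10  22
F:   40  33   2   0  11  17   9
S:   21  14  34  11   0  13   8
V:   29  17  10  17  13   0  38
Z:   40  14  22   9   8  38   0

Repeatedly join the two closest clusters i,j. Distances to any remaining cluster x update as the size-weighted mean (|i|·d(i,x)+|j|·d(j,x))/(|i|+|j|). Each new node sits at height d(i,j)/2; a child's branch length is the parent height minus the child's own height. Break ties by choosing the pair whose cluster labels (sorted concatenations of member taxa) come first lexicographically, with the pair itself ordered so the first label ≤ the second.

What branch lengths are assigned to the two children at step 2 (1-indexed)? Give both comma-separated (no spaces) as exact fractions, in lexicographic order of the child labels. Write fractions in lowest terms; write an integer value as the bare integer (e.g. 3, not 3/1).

4,4

step 1: merge (C,F) at d=2; branch lengths C→1, F→1; new cluster CF
  updated: d(A,CF)=45/2, d(B,CF)=32, d(CF,S)=45/2, d(CF,V)=27/2, d(CF,Z)=31/2
step 2: merge (S,Z) at d=8; branch lengths S→4, Z→4; new cluster SZ
  updated: d(A,SZ)=61/2, d(B,SZ)=14, d(CF,SZ)=19, d(SZ,V)=51/2
step 3: merge (CF,V) at d=27/2; branch lengths CF→23/4, V→27/4; new cluster CFV
  updated: d(A,CFV)=74/3, d(B,CFV)=27, d(CFV,SZ)=127/6
step 4: merge (B,SZ) at d=14; branch lengths B→7, SZ→3; new cluster BSZ
  updated: d(A,BSZ)=94/3, d(BSZ,CFV)=208/9
step 5: merge (BSZ,CFV) at d=208/9; branch lengths BSZ→41/9, CFV→173/36; new cluster BCFSVZ
  updated: d(A,BCFSVZ)=28
step 6: merge (A,BCFSVZ) at d=28; branch lengths A→14, BCFSVZ→22/9; new cluster ABCFSVZ
final tree: (A:14,((B:7,(S:4,Z:4):3):41/9,((C:1,F:1):23/4,V:27/4):173/36):22/9)
total length: 2099/36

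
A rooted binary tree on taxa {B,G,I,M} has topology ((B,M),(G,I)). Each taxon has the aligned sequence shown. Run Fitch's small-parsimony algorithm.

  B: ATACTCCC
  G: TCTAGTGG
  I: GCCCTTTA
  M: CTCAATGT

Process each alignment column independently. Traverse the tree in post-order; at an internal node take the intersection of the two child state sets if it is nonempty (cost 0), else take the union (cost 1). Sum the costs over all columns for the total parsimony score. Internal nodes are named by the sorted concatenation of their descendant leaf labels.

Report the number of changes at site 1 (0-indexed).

1

BM@0: {A} ∪ {C} = {A,C} (union, +1)
GI@0: {T} ∪ {G} = {G,T} (union, +1)
BGIM@0: {A,C} ∪ {G,T} = {A,C,G,T} (union, +1)
BM@1: {T} ∩ {T} = {T} (intersection, +0)
GI@1: {C} ∩ {C} = {C} (intersection, +0)
BGIM@1: {T} ∪ {C} = {C,T} (union, +1)
BM@2: {A} ∪ {C} = {A,C} (union, +1)
GI@2: {T} ∪ {C} = {C,T} (union, +1)
BGIM@2: {A,C} ∩ {C,T} = {C} (intersection, +0)
BM@3: {C} ∪ {A} = {A,C} (union, +1)
GI@3: {A} ∪ {C} = {A,C} (union, +1)
BGIM@3: {A,C} ∩ {A,C} = {A,C} (intersection, +0)
BM@4: {T} ∪ {A} = {A,T} (union, +1)
GI@4: {G} ∪ {T} = {G,T} (union, +1)
BGIM@4: {A,T} ∩ {G,T} = {T} (intersection, +0)
BM@5: {C} ∪ {T} = {C,T} (union, +1)
GI@5: {T} ∩ {T} = {T} (intersection, +0)
BGIM@5: {C,T} ∩ {T} = {T} (intersection, +0)
BM@6: {C} ∪ {G} = {C,G} (union, +1)
GI@6: {G} ∪ {T} = {G,T} (union, +1)
BGIM@6: {C,G} ∩ {G,T} = {G} (intersection, +0)
BM@7: {C} ∪ {T} = {C,T} (union, +1)
GI@7: {G} ∪ {A} = {A,G} (union, +1)
BGIM@7: {C,T} ∪ {A,G} = {A,C,G,T} (union, +1)
per-site changes: [3, 1, 2, 2, 2, 1, 2, 3]; total = 16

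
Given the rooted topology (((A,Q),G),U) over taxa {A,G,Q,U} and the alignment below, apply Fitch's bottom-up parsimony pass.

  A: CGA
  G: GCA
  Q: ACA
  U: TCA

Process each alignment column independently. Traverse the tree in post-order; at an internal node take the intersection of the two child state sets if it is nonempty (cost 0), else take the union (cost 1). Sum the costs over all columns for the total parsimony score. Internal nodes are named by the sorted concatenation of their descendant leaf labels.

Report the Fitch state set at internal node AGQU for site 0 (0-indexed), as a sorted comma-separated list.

A,C,G,T

[col 0] AQ: children A:{C}, Q:{A} ∪→ {A,C}; cost 1
[col 0] AGQ: children AQ:{A,C}, G:{G} ∪→ {A,C,G}; cost 1
[col 0] AGQU: children AGQ:{A,C,G}, U:{T} ∪→ {A,C,G,T}; cost 1
[col 1] AQ: children A:{G}, Q:{C} ∪→ {C,G}; cost 1
[col 1] AGQ: children AQ:{C,G}, G:{C} ∩→ {C}; cost 0
[col 1] AGQU: children AGQ:{C}, U:{C} ∩→ {C}; cost 0
[col 2] AQ: children A:{A}, Q:{A} ∩→ {A}; cost 0
[col 2] AGQ: children AQ:{A}, G:{A} ∩→ {A}; cost 0
[col 2] AGQU: children AGQ:{A}, U:{A} ∩→ {A}; cost 0
per-site changes: [3, 1, 0]; total = 4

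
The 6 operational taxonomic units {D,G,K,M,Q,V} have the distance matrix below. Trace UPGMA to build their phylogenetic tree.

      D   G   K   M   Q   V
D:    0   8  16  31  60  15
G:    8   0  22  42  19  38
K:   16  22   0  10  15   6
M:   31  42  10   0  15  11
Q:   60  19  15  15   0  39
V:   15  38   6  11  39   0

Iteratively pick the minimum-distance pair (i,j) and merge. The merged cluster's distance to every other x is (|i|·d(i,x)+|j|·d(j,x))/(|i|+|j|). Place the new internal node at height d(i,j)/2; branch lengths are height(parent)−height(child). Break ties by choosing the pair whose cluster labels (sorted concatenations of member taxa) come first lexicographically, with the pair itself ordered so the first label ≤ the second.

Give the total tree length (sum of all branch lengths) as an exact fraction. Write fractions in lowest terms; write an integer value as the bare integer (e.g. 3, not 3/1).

433/8

iteration 1: select K,V (d=6); attach at lengths (3, 3); label the merged cluster KV
  updated: d(D,KV)=31/2, d(G,KV)=30, d(KV,M)=21/2, d(KV,Q)=27
iteration 2: select D,G (d=8); attach at lengths (4, 4); label the merged cluster DG
  updated: d(DG,KV)=91/4, d(DG,M)=73/2, d(DG,Q)=79/2
iteration 3: select KV,M (d=21/2); attach at lengths (9/4, 21/4); label the merged cluster KMV
  updated: d(DG,KMV)=82/3, d(KMV,Q)=23
iteration 4: select KMV,Q (d=23); attach at lengths (25/4, 23/2); label the merged cluster KMQV
  updated: d(DG,KMQV)=243/8
iteration 5: select DG,KMQV (d=243/8); attach at lengths (179/16, 59/16); label the merged cluster DGKMQV
final tree: ((D:4,G:4):179/16,(((K:3,V:3):9/4,M:21/4):25/4,Q:23/2):59/16)
total length: 433/8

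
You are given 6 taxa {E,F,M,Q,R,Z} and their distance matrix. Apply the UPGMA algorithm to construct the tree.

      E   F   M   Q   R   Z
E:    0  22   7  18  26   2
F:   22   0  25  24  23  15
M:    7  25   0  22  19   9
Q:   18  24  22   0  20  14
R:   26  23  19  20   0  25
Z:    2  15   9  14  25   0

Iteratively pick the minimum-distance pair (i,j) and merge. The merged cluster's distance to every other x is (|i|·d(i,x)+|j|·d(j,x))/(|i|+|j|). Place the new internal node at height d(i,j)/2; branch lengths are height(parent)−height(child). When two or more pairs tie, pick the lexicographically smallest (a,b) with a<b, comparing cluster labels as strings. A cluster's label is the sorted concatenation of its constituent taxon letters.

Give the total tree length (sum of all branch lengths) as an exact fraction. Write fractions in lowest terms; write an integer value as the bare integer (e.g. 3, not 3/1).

947/20

1. join E+Z (d=2) ⇒ EZ; edges |E|=1, |Z|=1
  updated: d(EZ,F)=37/2, d(EZ,M)=8, d(EZ,Q)=16, d(EZ,R)=51/2
2. join EZ+M (d=8) ⇒ EMZ; edges |EZ|=3, |M|=4
  updated: d(EMZ,F)=62/3, d(EMZ,Q)=18, d(EMZ,R)=70/3
3. join EMZ+Q (d=18) ⇒ EMQZ; edges |EMZ|=5, |Q|=9
  updated: d(EMQZ,F)=43/2, d(EMQZ,R)=45/2
4. join EMQZ+F (d=43/2) ⇒ EFMQZ; edges |EMQZ|=7/4, |F|=43/4
  updated: d(EFMQZ,R)=113/5
5. join EFMQZ+R (d=113/5) ⇒ EFMQRZ; edges |EFMQZ|=11/20, |R|=113/10
final tree: (((((E:1,Z:1):3,M:4):5,Q:9):7/4,F:43/4):11/20,R:113/10)
total length: 947/20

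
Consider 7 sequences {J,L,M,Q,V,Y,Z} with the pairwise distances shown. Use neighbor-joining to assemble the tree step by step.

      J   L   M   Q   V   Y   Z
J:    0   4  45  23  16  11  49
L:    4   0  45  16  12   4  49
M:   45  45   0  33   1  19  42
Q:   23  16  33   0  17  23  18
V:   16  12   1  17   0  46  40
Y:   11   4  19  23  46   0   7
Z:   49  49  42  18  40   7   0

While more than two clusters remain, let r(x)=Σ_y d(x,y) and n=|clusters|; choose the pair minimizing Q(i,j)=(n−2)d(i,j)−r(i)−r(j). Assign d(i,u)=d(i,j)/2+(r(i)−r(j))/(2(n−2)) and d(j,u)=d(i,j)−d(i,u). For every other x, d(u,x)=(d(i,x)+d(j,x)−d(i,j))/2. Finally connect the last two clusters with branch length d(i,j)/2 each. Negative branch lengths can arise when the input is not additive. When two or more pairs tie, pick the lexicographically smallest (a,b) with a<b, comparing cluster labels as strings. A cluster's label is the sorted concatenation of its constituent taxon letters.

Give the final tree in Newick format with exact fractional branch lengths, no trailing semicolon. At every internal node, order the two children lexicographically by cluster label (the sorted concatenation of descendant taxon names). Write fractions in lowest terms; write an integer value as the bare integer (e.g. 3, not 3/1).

iteration 1: select M,V (d=1, Q=-312); attach at lengths (29/5, -24/5); label the merged cluster MV
  updated: d(J,MV)=30, d(L,MV)=28, d(MV,Q)=49/2, d(MV,Y)=32, d(MV,Z)=81/2
iteration 2: select Y,Z (d=7, Q=-425/2); attach at lengths (-117/16, 229/16); label the merged cluster YZ
  updated: d(J,YZ)=53/2, d(L,YZ)=23, d(MV,YZ)=131/4, d(Q,YZ)=17
iteration 3: select J,L (d=4, Q=-285/2); attach at lengths (49/12, -1/12); label the merged cluster JL
  updated: d(JL,MV)=27, d(JL,Q)=35/2, d(JL,YZ)=91/4
iteration 4: select JL,MV (d=27, Q=-195/2); attach at lengths (37/4, 71/4); label the merged cluster JLMV
  updated: d(JLMV,Q)=15/2, d(JLMV,YZ)=57/4
iteration 5: select JLMV,Q (d=15/2, Q=-155/4); attach at lengths (19/8, 41/8); label the merged cluster JLMQV
  updated: d(JLMQV,YZ)=95/8
iteration 6: select JLMQV,YZ (d=95/8); attach at lengths (95/16, 95/16); label the merged cluster JLMQVYZ
final tree: ((((J:49/12,L:-1/12):37/4,(M:29/5,V:-24/5):71/4):19/8,Q:41/8):95/16,(Y:-117/16,Z:229/16):95/16)
total length: 467/8

((((J:49/12,L:-1/12):37/4,(M:29/5,V:-24/5):71/4):19/8,Q:41/8):95/16,(Y:-117/16,Z:229/16):95/16)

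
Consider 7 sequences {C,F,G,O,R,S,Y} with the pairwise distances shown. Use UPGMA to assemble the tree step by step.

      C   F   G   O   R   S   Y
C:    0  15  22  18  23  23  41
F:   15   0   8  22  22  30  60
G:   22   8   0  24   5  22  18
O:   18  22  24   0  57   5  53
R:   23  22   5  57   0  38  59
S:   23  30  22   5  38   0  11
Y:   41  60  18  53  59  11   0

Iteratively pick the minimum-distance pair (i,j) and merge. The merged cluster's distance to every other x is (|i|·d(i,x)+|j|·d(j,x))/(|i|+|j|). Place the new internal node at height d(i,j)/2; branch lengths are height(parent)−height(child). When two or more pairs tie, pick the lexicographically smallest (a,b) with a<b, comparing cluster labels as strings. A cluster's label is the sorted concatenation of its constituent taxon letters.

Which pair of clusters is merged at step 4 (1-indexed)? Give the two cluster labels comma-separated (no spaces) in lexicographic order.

CF,GR

1. join G+R (d=5) ⇒ GR; edges |G|=5/2, |R|=5/2
  updated: d(C,GR)=45/2, d(F,GR)=15, d(GR,O)=81/2, d(GR,S)=30, d(GR,Y)=77/2
2. join O+S (d=5) ⇒ OS; edges |O|=5/2, |S|=5/2
  updated: d(C,OS)=41/2, d(F,OS)=26, d(GR,OS)=141/4, d(OS,Y)=32
3. join C+F (d=15) ⇒ CF; edges |C|=15/2, |F|=15/2
  updated: d(CF,GR)=75/4, d(CF,OS)=93/4, d(CF,Y)=101/2
4. join CF+GR (d=75/4) ⇒ CFGR; edges |CF|=15/8, |GR|=55/8
  updated: d(CFGR,OS)=117/4, d(CFGR,Y)=89/2
5. join CFGR+OS (d=117/4) ⇒ CFGORS; edges |CFGR|=21/4, |OS|=97/8
  updated: d(CFGORS,Y)=121/3
6. join CFGORS+Y (d=121/3) ⇒ CFGORSY; edges |CFGORS|=133/24, |Y|=121/6
final tree: ((((C:15/2,F:15/2):15/8,(G:5/2,R:5/2):55/8):21/4,(O:5/2,S:5/2):97/8):133/24,Y:121/6)
total length: 461/6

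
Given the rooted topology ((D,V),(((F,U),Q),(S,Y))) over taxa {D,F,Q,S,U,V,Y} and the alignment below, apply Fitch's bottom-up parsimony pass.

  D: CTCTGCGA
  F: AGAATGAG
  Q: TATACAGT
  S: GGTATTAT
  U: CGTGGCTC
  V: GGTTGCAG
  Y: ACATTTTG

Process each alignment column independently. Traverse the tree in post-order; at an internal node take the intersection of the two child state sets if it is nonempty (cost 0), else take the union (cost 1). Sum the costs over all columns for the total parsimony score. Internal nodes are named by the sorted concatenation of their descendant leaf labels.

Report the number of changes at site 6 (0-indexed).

4

site 0, node DV: D={C} ∪ V={G} → {C,G} (+1)
site 0, node FU: F={A} ∪ U={C} → {A,C} (+1)
site 0, node FQU: FU={A,C} ∪ Q={T} → {A,C,T} (+1)
site 0, node SY: S={G} ∪ Y={A} → {A,G} (+1)
site 0, node FQSUY: FQU={A,C,T} ∩ SY={A,G} → {A} (+0)
site 0, node DFQSUVY: DV={C,G} ∪ FQSUY={A} → {A,C,G} (+1)
site 1, node DV: D={T} ∪ V={G} → {G,T} (+1)
site 1, node FU: F={G} ∩ U={G} → {G} (+0)
site 1, node FQU: FU={G} ∪ Q={A} → {A,G} (+1)
site 1, node SY: S={G} ∪ Y={C} → {C,G} (+1)
site 1, node FQSUY: FQU={A,G} ∩ SY={C,G} → {G} (+0)
site 1, node DFQSUVY: DV={G,T} ∩ FQSUY={G} → {G} (+0)
site 2, node DV: D={C} ∪ V={T} → {C,T} (+1)
site 2, node FU: F={A} ∪ U={T} → {A,T} (+1)
site 2, node FQU: FU={A,T} ∩ Q={T} → {T} (+0)
site 2, node SY: S={T} ∪ Y={A} → {A,T} (+1)
site 2, node FQSUY: FQU={T} ∩ SY={A,T} → {T} (+0)
site 2, node DFQSUVY: DV={C,T} ∩ FQSUY={T} → {T} (+0)
site 3, node DV: D={T} ∩ V={T} → {T} (+0)
site 3, node FU: F={A} ∪ U={G} → {A,G} (+1)
site 3, node FQU: FU={A,G} ∩ Q={A} → {A} (+0)
site 3, node SY: S={A} ∪ Y={T} → {A,T} (+1)
site 3, node FQSUY: FQU={A} ∩ SY={A,T} → {A} (+0)
site 3, node DFQSUVY: DV={T} ∪ FQSUY={A} → {A,T} (+1)
site 4, node DV: D={G} ∩ V={G} → {G} (+0)
site 4, node FU: F={T} ∪ U={G} → {G,T} (+1)
site 4, node FQU: FU={G,T} ∪ Q={C} → {C,G,T} (+1)
site 4, node SY: S={T} ∩ Y={T} → {T} (+0)
site 4, node FQSUY: FQU={C,G,T} ∩ SY={T} → {T} (+0)
site 4, node DFQSUVY: DV={G} ∪ FQSUY={T} → {G,T} (+1)
site 5, node DV: D={C} ∩ V={C} → {C} (+0)
site 5, node FU: F={G} ∪ U={C} → {C,G} (+1)
site 5, node FQU: FU={C,G} ∪ Q={A} → {A,C,G} (+1)
site 5, node SY: S={T} ∩ Y={T} → {T} (+0)
site 5, node FQSUY: FQU={A,C,G} ∪ SY={T} → {A,C,G,T} (+1)
site 5, node DFQSUVY: DV={C} ∩ FQSUY={A,C,G,T} → {C} (+0)
site 6, node DV: D={G} ∪ V={A} → {A,G} (+1)
site 6, node FU: F={A} ∪ U={T} → {A,T} (+1)
site 6, node FQU: FU={A,T} ∪ Q={G} → {A,G,T} (+1)
site 6, node SY: S={A} ∪ Y={T} → {A,T} (+1)
site 6, node FQSUY: FQU={A,G,T} ∩ SY={A,T} → {A,T} (+0)
site 6, node DFQSUVY: DV={A,G} ∩ FQSUY={A,T} → {A} (+0)
site 7, node DV: D={A} ∪ V={G} → {A,G} (+1)
site 7, node FU: F={G} ∪ U={C} → {C,G} (+1)
site 7, node FQU: FU={C,G} ∪ Q={T} → {C,G,T} (+1)
site 7, node SY: S={T} ∪ Y={G} → {G,T} (+1)
site 7, node FQSUY: FQU={C,G,T} ∩ SY={G,T} → {G,T} (+0)
site 7, node DFQSUVY: DV={A,G} ∩ FQSUY={G,T} → {G} (+0)
per-site changes: [5, 3, 3, 3, 3, 3, 4, 4]; total = 28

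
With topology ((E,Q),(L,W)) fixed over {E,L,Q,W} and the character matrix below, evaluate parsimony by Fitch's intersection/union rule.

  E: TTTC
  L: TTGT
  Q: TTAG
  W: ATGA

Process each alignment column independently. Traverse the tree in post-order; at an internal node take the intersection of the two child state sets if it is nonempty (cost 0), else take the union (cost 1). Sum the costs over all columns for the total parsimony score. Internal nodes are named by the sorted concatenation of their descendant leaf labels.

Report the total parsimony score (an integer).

6

EQ@0: {T} ∩ {T} = {T} (intersection, +0)
LW@0: {T} ∪ {A} = {A,T} (union, +1)
ELQW@0: {T} ∩ {A,T} = {T} (intersection, +0)
EQ@1: {T} ∩ {T} = {T} (intersection, +0)
LW@1: {T} ∩ {T} = {T} (intersection, +0)
ELQW@1: {T} ∩ {T} = {T} (intersection, +0)
EQ@2: {T} ∪ {A} = {A,T} (union, +1)
LW@2: {G} ∩ {G} = {G} (intersection, +0)
ELQW@2: {A,T} ∪ {G} = {A,G,T} (union, +1)
EQ@3: {C} ∪ {G} = {C,G} (union, +1)
LW@3: {T} ∪ {A} = {A,T} (union, +1)
ELQW@3: {C,G} ∪ {A,T} = {A,C,G,T} (union, +1)
per-site changes: [1, 0, 2, 3]; total = 6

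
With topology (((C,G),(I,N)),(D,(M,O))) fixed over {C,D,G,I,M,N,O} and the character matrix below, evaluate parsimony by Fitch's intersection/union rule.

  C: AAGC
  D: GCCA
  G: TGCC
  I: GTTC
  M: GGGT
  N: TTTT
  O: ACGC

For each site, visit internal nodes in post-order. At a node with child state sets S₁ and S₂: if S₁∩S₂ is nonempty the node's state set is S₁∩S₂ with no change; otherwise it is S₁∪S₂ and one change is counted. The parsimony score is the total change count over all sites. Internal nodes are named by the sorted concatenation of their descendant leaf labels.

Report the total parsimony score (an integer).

14

site 0, node CG: C={A} ∪ G={T} → {A,T} (+1)
site 0, node IN: I={G} ∪ N={T} → {G,T} (+1)
site 0, node CGIN: CG={A,T} ∩ IN={G,T} → {T} (+0)
site 0, node MO: M={G} ∪ O={A} → {A,G} (+1)
site 0, node DMO: D={G} ∩ MO={A,G} → {G} (+0)
site 0, node CDGIMNO: CGIN={T} ∪ DMO={G} → {G,T} (+1)
site 1, node CG: C={A} ∪ G={G} → {A,G} (+1)
site 1, node IN: I={T} ∩ N={T} → {T} (+0)
site 1, node CGIN: CG={A,G} ∪ IN={T} → {A,G,T} (+1)
site 1, node MO: M={G} ∪ O={C} → {C,G} (+1)
site 1, node DMO: D={C} ∩ MO={C,G} → {C} (+0)
site 1, node CDGIMNO: CGIN={A,G,T} ∪ DMO={C} → {A,C,G,T} (+1)
site 2, node CG: C={G} ∪ G={C} → {C,G} (+1)
site 2, node IN: I={T} ∩ N={T} → {T} (+0)
site 2, node CGIN: CG={C,G} ∪ IN={T} → {C,G,T} (+1)
site 2, node MO: M={G} ∩ O={G} → {G} (+0)
site 2, node DMO: D={C} ∪ MO={G} → {C,G} (+1)
site 2, node CDGIMNO: CGIN={C,G,T} ∩ DMO={C,G} → {C,G} (+0)
site 3, node CG: C={C} ∩ G={C} → {C} (+0)
site 3, node IN: I={C} ∪ N={T} → {C,T} (+1)
site 3, node CGIN: CG={C} ∩ IN={C,T} → {C} (+0)
site 3, node MO: M={T} ∪ O={C} → {C,T} (+1)
site 3, node DMO: D={A} ∪ MO={C,T} → {A,C,T} (+1)
site 3, node CDGIMNO: CGIN={C} ∩ DMO={A,C,T} → {C} (+0)
per-site changes: [4, 4, 3, 3]; total = 14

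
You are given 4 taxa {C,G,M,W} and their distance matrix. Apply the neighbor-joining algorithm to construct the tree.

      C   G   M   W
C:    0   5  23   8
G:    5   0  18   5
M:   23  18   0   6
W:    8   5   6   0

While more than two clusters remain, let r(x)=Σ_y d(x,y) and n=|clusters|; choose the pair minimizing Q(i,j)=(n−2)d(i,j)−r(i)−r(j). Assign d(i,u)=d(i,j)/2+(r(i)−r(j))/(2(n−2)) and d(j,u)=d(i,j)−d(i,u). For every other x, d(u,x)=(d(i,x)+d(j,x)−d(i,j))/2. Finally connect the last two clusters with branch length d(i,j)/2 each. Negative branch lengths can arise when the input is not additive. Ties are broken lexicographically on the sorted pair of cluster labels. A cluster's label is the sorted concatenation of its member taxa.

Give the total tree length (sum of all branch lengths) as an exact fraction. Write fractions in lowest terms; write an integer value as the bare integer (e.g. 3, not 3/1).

19

iteration 1: select C,G (d=5, Q=-54); attach at lengths (9/2, 1/2); label the merged cluster CG
  updated: d(CG,M)=18, d(CG,W)=4
iteration 2: select CG,M (d=18, Q=-28); attach at lengths (8, 10); label the merged cluster CGM
  updated: d(CGM,W)=-4
iteration 3: select CGM,W (d=-4); attach at lengths (-2, -2); label the merged cluster CGMW
final tree: (((C:9/2,G:1/2):8,M:10):-2,W:-2)
total length: 19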